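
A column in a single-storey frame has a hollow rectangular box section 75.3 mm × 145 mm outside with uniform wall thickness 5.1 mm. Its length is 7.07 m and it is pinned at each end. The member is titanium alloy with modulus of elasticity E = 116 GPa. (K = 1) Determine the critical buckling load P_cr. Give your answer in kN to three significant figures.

Inner dimensions: h_i = 145 − 2×5.1 = 134.8 mm, b_i = 75.3 − 2×5.1 = 65.10 mm
Weak-axis I_min = (h_o·b_o³ − h_i·b_i³)/12 with b_o = 75.3, b_i = 65.10 mm (shorter outer/inner sides).
I_min = (145×75.3³ − 134.8×65.10³)/12 = 2.060×10^6 mm⁴
I = 2.060×10^6 mm⁴ = 2.060×10^-6 m⁴
Effective length L_e = K·L = 1 × 7.07 = 7.070 m
P_cr = π²EI / L_e² = π² × 116×10⁹ × 2.060×10^-6 / 7.070² = 4.718×10^4 N

P_cr ≈ 47.2 kN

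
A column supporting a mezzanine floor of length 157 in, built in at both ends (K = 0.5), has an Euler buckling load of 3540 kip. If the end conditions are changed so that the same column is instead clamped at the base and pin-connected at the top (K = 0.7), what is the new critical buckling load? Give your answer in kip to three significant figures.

P_cr ∝ 1/K², so P_cr,new = P_cr,old × (K_old/K_new)² = 3540 × (0.5/0.7)²
= 3540 × 0.5102 = 1810 kip

P_cr ≈ 1810 kip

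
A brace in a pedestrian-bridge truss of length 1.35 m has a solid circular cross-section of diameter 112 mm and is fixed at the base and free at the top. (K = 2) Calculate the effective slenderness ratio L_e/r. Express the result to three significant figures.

λ ≈ 96.4

For a solid circle r = d/4 = 112/4 = 28.00 mm
L_e = K·L = 2 × 1.35 m = 2.700 m = 2700.0 mm
λ = L_e / r_min = 2700.0 / 28.00 = 96.4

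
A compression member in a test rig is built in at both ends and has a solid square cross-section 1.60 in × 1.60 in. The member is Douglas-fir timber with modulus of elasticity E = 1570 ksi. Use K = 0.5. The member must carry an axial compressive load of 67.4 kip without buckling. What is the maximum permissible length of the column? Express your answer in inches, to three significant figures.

L_max ≈ 22.4 in

I = a⁴/12 = 1.60⁴/12 = 0.5461 in⁴
At the buckling limit P_cr = P = 6.740×10^4 lb
From P_cr = π²EI/(K·L)²:  L = (1/K)·√(π²EI/P_cr) = (1/0.5)·√(π²×1.57×10^6×0.5461/6.740×10^4)
L = 22.4 in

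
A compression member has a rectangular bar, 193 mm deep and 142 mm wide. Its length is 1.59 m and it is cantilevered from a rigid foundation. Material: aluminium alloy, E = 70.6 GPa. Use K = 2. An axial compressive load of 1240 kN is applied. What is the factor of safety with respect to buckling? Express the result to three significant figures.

Buckling occurs about the weak axis: I_min = h·b³/12 with b = 142 mm (the shorter side).
I_min = 193×142³/12 = 4.605×10^7 mm⁴
I = 4.605×10^7 mm⁴ = 4.605×10^-5 m⁴
Effective length L_e = K·L = 2 × 1.59 = 3.180 m
P_cr = π²EI / L_e² = π² × 70.6×10⁹ × 4.605×10^-5 / 3.180² = 3.173×10^6 N
Factor of safety n = P_cr / P = 3173.2 / 1240 = 2.56

n ≈ 2.56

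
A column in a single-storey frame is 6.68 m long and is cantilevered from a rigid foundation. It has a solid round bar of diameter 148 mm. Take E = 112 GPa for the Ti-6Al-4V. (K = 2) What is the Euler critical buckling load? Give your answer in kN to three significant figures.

P_cr ≈ 146 kN

I = πd⁴/64 = π×148⁴/64 = 2.355×10^7 mm⁴
I = 2.355×10^7 mm⁴ = 2.355×10^-5 m⁴
Effective length L_e = K·L = 2 × 6.68 = 13.36 m
P_cr = π²EI / L_e² = π² × 112×10⁹ × 2.355×10^-5 / 13.36² = 1.459×10^5 N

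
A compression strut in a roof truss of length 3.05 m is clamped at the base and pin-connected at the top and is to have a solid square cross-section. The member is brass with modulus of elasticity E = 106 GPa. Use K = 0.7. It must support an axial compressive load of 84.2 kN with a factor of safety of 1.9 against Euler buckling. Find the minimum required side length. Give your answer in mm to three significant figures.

a ≈ 53.8 mm

Required P_cr = n·P = 1.9 × 84.2 = 160.0 kN
L_e = K·L = 0.7 × 3.05 = 2.135 m
Required I = P_cr·L_e²/(π²E) = 1.600×10^5 × 2.135² / (π² × 1.06×10^11) = 6.970×10^-7 m⁴
I_req = 6.970×10^5 mm⁴
Solid square: I = a⁴/12  ⇒  a = (12I)^(1/4) = (12×6.970×10^5)^(1/4) = 53.8 mm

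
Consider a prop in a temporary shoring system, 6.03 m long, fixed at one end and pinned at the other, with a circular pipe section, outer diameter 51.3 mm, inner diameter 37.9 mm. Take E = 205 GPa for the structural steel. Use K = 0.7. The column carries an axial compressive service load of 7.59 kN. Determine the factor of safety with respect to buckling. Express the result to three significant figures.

d_o = 51.3 mm, d_i = 37.9 mm
I = π(d_o⁴ − d_i⁴)/64 = π(51.3⁴ − 37.90⁴)/64 = 2.387×10^5 mm⁴
I = 2.387×10^5 mm⁴ = 2.387×10^-7 m⁴
Effective length L_e = K·L = 0.7 × 6.03 = 4.221 m
P_cr = π²EI / L_e² = π² × 205×10⁹ × 2.387×10^-7 / 4.221² = 2.711×10^4 N
Factor of safety n = P_cr / P = 27.105 / 7.59 = 3.57

n ≈ 3.57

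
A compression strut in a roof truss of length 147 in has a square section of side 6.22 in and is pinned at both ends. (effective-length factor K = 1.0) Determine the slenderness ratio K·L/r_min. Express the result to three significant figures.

λ ≈ 81.9

For a square r = a/√12 = 6.22/√12 = 1.796 in
L_e = K·L = 1 × 147 = 147.0 in
λ = L_e / r_min = 147.00 / 1.796 = 81.9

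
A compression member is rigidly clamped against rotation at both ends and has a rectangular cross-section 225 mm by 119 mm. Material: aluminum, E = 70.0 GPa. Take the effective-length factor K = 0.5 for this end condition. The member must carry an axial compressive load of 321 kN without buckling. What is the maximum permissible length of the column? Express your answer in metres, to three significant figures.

L_max ≈ 16.5 m

Buckling occurs about the weak axis: I_min = h·b³/12 with b = 119 mm (the shorter side).
I_min = 225×119³/12 = 3.160×10^7 mm⁴
I = 3.160×10^-5 m⁴
At the buckling limit P_cr = P = 3.210×10^5 N
From P_cr = π²EI/(K·L)²:  L = (1/K)·√(π²EI/P_cr) = (1/0.5)·√(π²×7.00×10^10×3.160×10^-5/3.210×10^5)
L = 16.5 m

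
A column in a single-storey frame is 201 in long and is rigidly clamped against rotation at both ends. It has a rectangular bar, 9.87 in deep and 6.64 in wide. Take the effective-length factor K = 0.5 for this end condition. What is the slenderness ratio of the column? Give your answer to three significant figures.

λ ≈ 52.4

For a rectangle r_min = b/√12 = 6.64/√12 = 1.917 in
L_e = K·L = 0.5 × 201 = 100.5 in
λ = L_e / r_min = 100.50 / 1.917 = 52.4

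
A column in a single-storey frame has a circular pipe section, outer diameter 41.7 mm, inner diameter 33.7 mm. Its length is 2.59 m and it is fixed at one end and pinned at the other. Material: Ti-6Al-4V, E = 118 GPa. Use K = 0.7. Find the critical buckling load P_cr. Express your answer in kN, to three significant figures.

P_cr ≈ 30.2 kN

d_o = 41.7 mm, d_i = 33.7 mm
I = π(d_o⁴ − d_i⁴)/64 = π(41.7⁴ − 33.70⁴)/64 = 8.511×10^4 mm⁴
I = 8.511×10^4 mm⁴ = 8.511×10^-8 m⁴
Effective length L_e = K·L = 0.7 × 2.59 = 1.813 m
P_cr = π²EI / L_e² = π² × 118×10⁹ × 8.511×10^-8 / 1.813² = 3.016×10^4 N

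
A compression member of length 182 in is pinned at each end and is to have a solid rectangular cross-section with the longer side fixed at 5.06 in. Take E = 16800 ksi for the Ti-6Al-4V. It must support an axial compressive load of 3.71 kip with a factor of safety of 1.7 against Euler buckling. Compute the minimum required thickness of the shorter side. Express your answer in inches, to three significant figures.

b ≈ 1.44 in

Required P_cr = n·P = 1.7 × 3.71 = 6.307 kip
L_e = K·L = 1 × 182 = 182.0 in
Required I = P_cr·L_e²/(π²E) = 6.307×10^3 × 182.0² / (π² × 1.68×10^7) = 1.260 in⁴
Rectangle, weak axis: I_min = h·b³/12 with h = 5.06 in fixed  ⇒  b = (12I/h)^(1/3) = 1.44 in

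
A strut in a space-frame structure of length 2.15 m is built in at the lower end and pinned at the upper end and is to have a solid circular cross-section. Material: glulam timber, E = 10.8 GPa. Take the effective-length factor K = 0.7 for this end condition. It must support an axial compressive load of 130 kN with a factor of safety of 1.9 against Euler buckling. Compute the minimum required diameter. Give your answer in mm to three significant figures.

Required P_cr = n·P = 1.9 × 130 = 247.0 kN
L_e = K·L = 0.7 × 2.15 = 1.505 m
Required I = P_cr·L_e²/(π²E) = 2.470×10^5 × 1.505² / (π² × 1.08×10^10) = 5.249×10^-6 m⁴
I_req = 5.249×10^6 mm⁴
Solid circle: I = πd⁴/64  ⇒  d = (64I/π)^(1/4) = (64×5.249×10^6/π)^(1/4) = 102 mm

d ≈ 102 mm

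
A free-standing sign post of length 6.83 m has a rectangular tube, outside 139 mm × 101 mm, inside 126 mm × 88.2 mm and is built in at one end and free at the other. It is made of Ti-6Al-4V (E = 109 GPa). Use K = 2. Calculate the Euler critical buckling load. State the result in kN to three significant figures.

P_cr ≈ 27.3 kN

Weak-axis I_min = (h_o·b_o³ − h_i·b_i³)/12 with b_o = 101, b_i = 88.20 mm (shorter outer/inner sides).
I_min = (139×101³ − 126.0×88.20³)/12 = 4.730×10^6 mm⁴
I = 4.730×10^6 mm⁴ = 4.730×10^-6 m⁴
Effective length L_e = K·L = 2 × 6.83 = 13.66 m
P_cr = π²EI / L_e² = π² × 109×10⁹ × 4.730×10^-6 / 13.66² = 2.727×10^4 N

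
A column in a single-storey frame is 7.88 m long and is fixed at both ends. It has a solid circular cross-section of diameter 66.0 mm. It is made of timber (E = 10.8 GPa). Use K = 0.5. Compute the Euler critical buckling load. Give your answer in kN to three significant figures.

P_cr ≈ 6.40 kN

I = πd⁴/64 = π×66.0⁴/64 = 9.314×10^5 mm⁴
I = 9.314×10^5 mm⁴ = 9.314×10^-7 m⁴
Effective length L_e = K·L = 0.5 × 7.88 = 3.940 m
P_cr = π²EI / L_e² = π² × 10.8×10⁹ × 9.314×10^-7 / 3.940² = 6.396×10^3 N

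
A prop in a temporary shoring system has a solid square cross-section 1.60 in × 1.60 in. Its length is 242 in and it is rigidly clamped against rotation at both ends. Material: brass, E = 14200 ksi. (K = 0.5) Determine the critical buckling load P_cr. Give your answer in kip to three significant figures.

P_cr ≈ 5.23 kip

I = a⁴/12 = 1.60⁴/12 = 0.5461 in⁴
Effective length L_e = K·L = 0.5 × 242 = 121.0 in
P_cr = π²EI / L_e² = π² × 14200×10³ × 0.5461 / 121.0² = 5.228×10^3 lb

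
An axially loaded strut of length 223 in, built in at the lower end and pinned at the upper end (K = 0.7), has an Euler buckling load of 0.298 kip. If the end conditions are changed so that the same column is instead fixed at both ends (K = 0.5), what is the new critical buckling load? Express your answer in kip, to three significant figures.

P_cr ∝ 1/K², so P_cr,new = P_cr,old × (K_old/K_new)² = 0.298 × (0.7/0.5)²
= 0.298 × 1.960 = 0.584 kip

P_cr ≈ 0.584 kip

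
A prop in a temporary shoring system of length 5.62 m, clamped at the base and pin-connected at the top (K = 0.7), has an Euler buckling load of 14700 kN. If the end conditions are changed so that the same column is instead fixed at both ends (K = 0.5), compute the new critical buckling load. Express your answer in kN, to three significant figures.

P_cr ≈ 28800 kN

P_cr ∝ 1/K², so P_cr,new = P_cr,old × (K_old/K_new)² = 14700 × (0.7/0.5)²
= 14700 × 1.960 = 28800 kN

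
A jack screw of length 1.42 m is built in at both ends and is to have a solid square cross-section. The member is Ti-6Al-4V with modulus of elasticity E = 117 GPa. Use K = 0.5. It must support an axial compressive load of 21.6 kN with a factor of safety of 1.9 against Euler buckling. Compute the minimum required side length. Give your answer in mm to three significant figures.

Required P_cr = n·P = 1.9 × 21.6 = 41.04 kN
L_e = K·L = 0.5 × 1.42 = 0.7100 m
Required I = P_cr·L_e²/(π²E) = 4.104×10^4 × 0.7100² / (π² × 1.17×10^11) = 1.792×10^-8 m⁴
I_req = 1.792×10^4 mm⁴
Solid square: I = a⁴/12  ⇒  a = (12I)^(1/4) = (12×1.792×10^4)^(1/4) = 21.5 mm

a ≈ 21.5 mm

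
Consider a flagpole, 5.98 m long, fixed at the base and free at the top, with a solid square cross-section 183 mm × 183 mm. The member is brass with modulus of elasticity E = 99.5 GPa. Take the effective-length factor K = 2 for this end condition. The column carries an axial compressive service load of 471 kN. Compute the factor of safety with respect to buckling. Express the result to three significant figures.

n ≈ 1.36

I = a⁴/12 = 183⁴/12 = 9.346×10^7 mm⁴
I = 9.346×10^7 mm⁴ = 9.346×10^-5 m⁴
Effective length L_e = K·L = 2 × 5.98 = 11.96 m
P_cr = π²EI / L_e² = π² × 99.5×10⁹ × 9.346×10^-5 / 11.96² = 6.416×10^5 N
Factor of safety n = P_cr / P = 641.63 / 471 = 1.36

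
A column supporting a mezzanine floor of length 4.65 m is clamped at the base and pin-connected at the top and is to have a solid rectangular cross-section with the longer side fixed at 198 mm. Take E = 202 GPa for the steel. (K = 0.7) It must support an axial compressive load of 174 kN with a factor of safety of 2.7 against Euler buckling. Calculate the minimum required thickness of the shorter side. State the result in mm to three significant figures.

b ≈ 53.3 mm

Required P_cr = n·P = 2.7 × 174 = 469.8 kN
L_e = K·L = 0.7 × 4.65 = 3.255 m
Required I = P_cr·L_e²/(π²E) = 4.698×10^5 × 3.255² / (π² × 2.02×10^11) = 2.497×10^-6 m⁴
I_req = 2.497×10^6 mm⁴
Rectangle, weak axis: I_min = h·b³/12 with h = 198 mm fixed  ⇒  b = (12I/h)^(1/3) = 53.3 mm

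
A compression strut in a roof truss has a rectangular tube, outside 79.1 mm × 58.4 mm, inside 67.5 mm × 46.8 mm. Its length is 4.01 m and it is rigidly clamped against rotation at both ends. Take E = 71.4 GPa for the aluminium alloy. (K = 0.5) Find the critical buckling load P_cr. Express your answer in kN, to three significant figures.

Weak-axis I_min = (h_o·b_o³ − h_i·b_i³)/12 with b_o = 58.4, b_i = 46.80 mm (shorter outer/inner sides).
I_min = (79.1×58.4³ − 67.50×46.80³)/12 = 7.363×10^5 mm⁴
I = 7.363×10^5 mm⁴ = 7.363×10^-7 m⁴
Effective length L_e = K·L = 0.5 × 4.01 = 2.005 m
P_cr = π²EI / L_e² = π² × 71.4×10⁹ × 7.363×10^-7 / 2.005² = 1.291×10^5 N

P_cr ≈ 129 kN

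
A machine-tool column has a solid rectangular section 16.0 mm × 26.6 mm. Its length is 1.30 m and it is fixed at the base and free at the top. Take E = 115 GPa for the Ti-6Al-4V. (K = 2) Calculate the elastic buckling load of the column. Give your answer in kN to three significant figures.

Buckling occurs about the weak axis: I_min = h·b³/12 with b = 16.0 mm (the shorter side).
I_min = 26.6×16.0³/12 = 9.079×10^3 mm⁴
I = 9.079×10^3 mm⁴ = 9.079×10^-9 m⁴
Effective length L_e = K·L = 2 × 1.30 = 2.600 m
P_cr = π²EI / L_e² = π² × 115×10⁹ × 9.079×10^-9 / 2.600² = 1.524×10^3 N

P_cr ≈ 1.52 kN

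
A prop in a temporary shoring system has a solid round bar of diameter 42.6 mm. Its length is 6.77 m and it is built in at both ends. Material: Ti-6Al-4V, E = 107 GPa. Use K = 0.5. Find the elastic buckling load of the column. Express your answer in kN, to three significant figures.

P_cr ≈ 14.9 kN

I = πd⁴/64 = π×42.6⁴/64 = 1.617×10^5 mm⁴
I = 1.617×10^5 mm⁴ = 1.617×10^-7 m⁴
Effective length L_e = K·L = 0.5 × 6.77 = 3.385 m
P_cr = π²EI / L_e² = π² × 107×10⁹ × 1.617×10^-7 / 3.385² = 1.490×10^4 N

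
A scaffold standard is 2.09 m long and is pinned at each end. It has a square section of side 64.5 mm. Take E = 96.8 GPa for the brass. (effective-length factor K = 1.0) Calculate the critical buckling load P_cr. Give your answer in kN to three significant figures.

P_cr ≈ 315 kN

I = a⁴/12 = 64.5⁴/12 = 1.442×10^6 mm⁴
I = 1.442×10^6 mm⁴ = 1.442×10^-6 m⁴
Effective length L_e = K·L = 1 × 2.09 = 2.090 m
P_cr = π²EI / L_e² = π² × 96.8×10⁹ × 1.442×10^-6 / 2.090² = 3.155×10^5 N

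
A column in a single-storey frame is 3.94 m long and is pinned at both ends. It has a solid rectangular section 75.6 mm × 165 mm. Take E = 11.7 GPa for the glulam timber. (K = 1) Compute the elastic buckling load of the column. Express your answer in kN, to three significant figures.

P_cr ≈ 44.2 kN

Buckling occurs about the weak axis: I_min = h·b³/12 with b = 75.6 mm (the shorter side).
I_min = 165×75.6³/12 = 5.941×10^6 mm⁴
I = 5.941×10^6 mm⁴ = 5.941×10^-6 m⁴
Effective length L_e = K·L = 1 × 3.94 = 3.940 m
P_cr = π²EI / L_e² = π² × 11.7×10⁹ × 5.941×10^-6 / 3.940² = 4.419×10^4 N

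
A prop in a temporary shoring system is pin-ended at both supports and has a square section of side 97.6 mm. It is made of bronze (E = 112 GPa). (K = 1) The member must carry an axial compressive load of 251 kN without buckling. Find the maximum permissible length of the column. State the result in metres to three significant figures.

L_max ≈ 5.77 m

I = a⁴/12 = 97.6⁴/12 = 7.562×10^6 mm⁴
I = 7.562×10^-6 m⁴
At the buckling limit P_cr = P = 2.510×10^5 N
From P_cr = π²EI/(K·L)²:  L = (1/K)·√(π²EI/P_cr) = (1/1)·√(π²×1.12×10^11×7.562×10^-6/2.510×10^5)
L = 5.77 m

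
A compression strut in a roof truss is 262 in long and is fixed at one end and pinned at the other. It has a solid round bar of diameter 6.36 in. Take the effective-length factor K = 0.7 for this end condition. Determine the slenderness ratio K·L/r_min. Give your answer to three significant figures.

λ ≈ 115

I = πd⁴/64 = π×6.36⁴/64 = 80.32 in⁴
A = 31.77 in²;  r_min = √(I/A) = √(80.32/31.77) = 1.590 in
L_e = K·L = 0.7 × 262 = 183.4 in
λ = L_e / r_min = 183.40 / 1.590 = 115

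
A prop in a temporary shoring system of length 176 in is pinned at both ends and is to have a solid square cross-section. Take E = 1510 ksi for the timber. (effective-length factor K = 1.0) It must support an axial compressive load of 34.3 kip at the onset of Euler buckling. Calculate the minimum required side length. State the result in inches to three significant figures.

a ≈ 5.41 in

L_e = K·L = 1 × 176 = 176.0 in
Required I = P_cr·L_e²/(π²E) = 3.430×10^4 × 176.0² / (π² × 1.51×10^6) = 71.29 in⁴
Solid square: I = a⁴/12  ⇒  a = (12I)^(1/4) = (12×71.29)^(1/4) = 5.41 in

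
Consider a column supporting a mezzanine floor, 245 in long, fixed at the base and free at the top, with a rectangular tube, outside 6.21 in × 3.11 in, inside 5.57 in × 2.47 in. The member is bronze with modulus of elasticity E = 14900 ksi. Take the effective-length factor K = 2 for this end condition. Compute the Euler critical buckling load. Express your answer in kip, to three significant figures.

P_cr ≈ 5.25 kip

Weak-axis I_min = (h_o·b_o³ − h_i·b_i³)/12 with b_o = 3.11, b_i = 2.470 in (shorter outer/inner sides).
I_min = (6.21×3.11³ − 5.570×2.470³)/12 = 8.572 in⁴
Effective length L_e = K·L = 2 × 245 = 490.0 in
P_cr = π²EI / L_e² = π² × 14900×10³ × 8.572 / 490.0² = 5.250×10^3 lb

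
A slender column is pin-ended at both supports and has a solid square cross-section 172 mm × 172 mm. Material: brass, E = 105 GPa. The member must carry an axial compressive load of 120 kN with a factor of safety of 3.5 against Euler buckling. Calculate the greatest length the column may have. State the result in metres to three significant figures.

I = a⁴/12 = 172⁴/12 = 7.293×10^7 mm⁴
I = 7.293×10^-5 m⁴
Required critical load P_cr = n·P = 3.5 × 120 = 420.0 kN = 4.200×10^5 N
From P_cr = π²EI/(K·L)²:  L = (1/K)·√(π²EI/P_cr) = (1/1)·√(π²×1.05×10^11×7.293×10^-5/4.200×10^5)
L = 13.4 m

L_max ≈ 13.4 m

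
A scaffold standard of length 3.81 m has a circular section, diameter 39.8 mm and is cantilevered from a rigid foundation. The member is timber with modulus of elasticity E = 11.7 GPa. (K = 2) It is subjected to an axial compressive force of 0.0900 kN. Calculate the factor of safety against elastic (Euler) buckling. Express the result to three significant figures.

I = πd⁴/64 = π×39.8⁴/64 = 1.232×10^5 mm⁴
I = 1.232×10^5 mm⁴ = 1.232×10^-7 m⁴
Effective length L_e = K·L = 2 × 3.81 = 7.620 m
P_cr = π²EI / L_e² = π² × 11.7×10⁹ × 1.232×10^-7 / 7.620² = 245.0 N
Factor of safety n = P_cr / P = 0.24495 / 0.0900 = 2.72

n ≈ 2.72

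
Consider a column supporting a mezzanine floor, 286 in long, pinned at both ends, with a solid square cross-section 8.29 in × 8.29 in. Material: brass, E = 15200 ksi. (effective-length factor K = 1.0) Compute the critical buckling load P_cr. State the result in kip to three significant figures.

P_cr ≈ 722 kip

I = a⁴/12 = 8.29⁴/12 = 393.6 in⁴
Effective length L_e = K·L = 1 × 286 = 286.0 in
P_cr = π²EI / L_e² = π² × 15200×10³ × 393.6 / 286.0² = 7.219×10^5 lb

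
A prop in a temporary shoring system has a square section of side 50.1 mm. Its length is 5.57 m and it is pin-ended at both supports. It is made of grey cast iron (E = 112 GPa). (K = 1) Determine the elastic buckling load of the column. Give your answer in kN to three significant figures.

I = a⁴/12 = 50.1⁴/12 = 5.250×10^5 mm⁴
I = 5.250×10^5 mm⁴ = 5.250×10^-7 m⁴
Effective length L_e = K·L = 1 × 5.57 = 5.570 m
P_cr = π²EI / L_e² = π² × 112×10⁹ × 5.250×10^-7 / 5.570² = 1.871×10^4 N

P_cr ≈ 18.7 kN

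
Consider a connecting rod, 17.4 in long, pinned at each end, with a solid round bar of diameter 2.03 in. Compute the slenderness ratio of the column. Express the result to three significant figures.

λ ≈ 34.3

For a solid circle r = d/4 = 2.03/4 = 0.5075 in
L_e = K·L = 1 × 17.4 = 17.40 in
λ = L_e / r_min = 17.400 / 0.5075 = 34.3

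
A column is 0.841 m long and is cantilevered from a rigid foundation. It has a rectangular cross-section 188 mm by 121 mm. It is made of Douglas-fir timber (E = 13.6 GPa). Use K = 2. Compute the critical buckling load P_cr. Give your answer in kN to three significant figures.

P_cr ≈ 1320 kN

Buckling occurs about the weak axis: I_min = h·b³/12 with b = 121 mm (the shorter side).
I_min = 188×121³/12 = 2.775×10^7 mm⁴
I = 2.775×10^7 mm⁴ = 2.775×10^-5 m⁴
Effective length L_e = K·L = 2 × 0.841 = 1.682 m
P_cr = π²EI / L_e² = π² × 13.6×10⁹ × 2.775×10^-5 / 1.682² = 1.317×10^6 N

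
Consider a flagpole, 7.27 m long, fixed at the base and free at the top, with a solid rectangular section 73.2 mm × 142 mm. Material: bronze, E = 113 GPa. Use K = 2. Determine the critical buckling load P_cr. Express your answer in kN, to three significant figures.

Buckling occurs about the weak axis: I_min = h·b³/12 with b = 73.2 mm (the shorter side).
I_min = 142×73.2³/12 = 4.641×10^6 mm⁴
I = 4.641×10^6 mm⁴ = 4.641×10^-6 m⁴
Effective length L_e = K·L = 2 × 7.27 = 14.54 m
P_cr = π²EI / L_e² = π² × 113×10⁹ × 4.641×10^-6 / 14.54² = 2.448×10^4 N

P_cr ≈ 24.5 kN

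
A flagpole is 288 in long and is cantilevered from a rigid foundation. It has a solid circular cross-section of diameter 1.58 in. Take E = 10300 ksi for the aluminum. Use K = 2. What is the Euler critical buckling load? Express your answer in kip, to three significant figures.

P_cr ≈ 0.0937 kip

I = πd⁴/64 = π×1.58⁴/64 = 0.3059 in⁴
Effective length L_e = K·L = 2 × 288 = 576.0 in
P_cr = π²EI / L_e² = π² × 10300×10³ × 0.3059 / 576.0² = 93.73 lb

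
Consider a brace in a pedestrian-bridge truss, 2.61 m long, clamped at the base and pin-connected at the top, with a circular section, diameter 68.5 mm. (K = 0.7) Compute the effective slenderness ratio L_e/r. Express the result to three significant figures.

I = πd⁴/64 = π×68.5⁴/64 = 1.081×10^6 mm⁴
A = 3.685×10^3 mm²;  r_min = √(I/A) = √(1.081×10^6/3.685×10^3) = 17.12 mm
L_e = K·L = 0.7 × 2.61 m = 1.827 m = 1827.0 mm
λ = L_e / r_min = 1827.0 / 17.12 = 107

λ ≈ 107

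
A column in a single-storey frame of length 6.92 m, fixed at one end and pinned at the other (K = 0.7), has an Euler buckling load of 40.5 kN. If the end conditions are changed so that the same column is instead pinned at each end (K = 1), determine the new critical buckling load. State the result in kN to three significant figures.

P_cr ≈ 19.8 kN

P_cr ∝ 1/K², so P_cr,new = P_cr,old × (K_old/K_new)² = 40.5 × (0.7/1)²
= 40.5 × 0.4900 = 19.8 kN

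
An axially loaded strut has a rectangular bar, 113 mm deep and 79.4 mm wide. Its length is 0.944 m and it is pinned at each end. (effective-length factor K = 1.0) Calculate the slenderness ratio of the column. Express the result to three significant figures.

λ ≈ 41.2

For a rectangle r_min = b/√12 = 79.4/√12 = 22.92 mm
L_e = K·L = 1 × 0.944 m = 0.9440 m = 944.00 mm
λ = L_e / r_min = 944.00 / 22.92 = 41.2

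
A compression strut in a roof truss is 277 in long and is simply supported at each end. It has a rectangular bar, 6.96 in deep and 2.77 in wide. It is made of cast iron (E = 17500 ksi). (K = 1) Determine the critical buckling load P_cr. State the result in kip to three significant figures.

P_cr ≈ 27.7 kip

Buckling occurs about the weak axis: I_min = h·b³/12 with b = 2.77 in (the shorter side).
I_min = 6.96×2.77³/12 = 12.33 in⁴
Effective length L_e = K·L = 1 × 277 = 277.0 in
P_cr = π²EI / L_e² = π² × 17500×10³ × 12.33 / 277.0² = 2.775×10^4 lb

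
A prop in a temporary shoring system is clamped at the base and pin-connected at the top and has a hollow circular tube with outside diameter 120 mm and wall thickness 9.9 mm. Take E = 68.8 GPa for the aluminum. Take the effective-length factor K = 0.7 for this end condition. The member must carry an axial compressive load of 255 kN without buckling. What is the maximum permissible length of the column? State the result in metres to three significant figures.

L_max ≈ 5.33 m

Inner diameter d_i = 120 − 2×9.9 = 100.2 mm
I = π(d_o⁴ − d_i⁴)/64 = π(120⁴ − 100.2⁴)/64 = 5.231×10^6 mm⁴
I = 5.231×10^-6 m⁴
At the buckling limit P_cr = P = 2.550×10^5 N
From P_cr = π²EI/(K·L)²:  L = (1/K)·√(π²EI/P_cr) = (1/0.7)·√(π²×6.88×10^10×5.231×10^-6/2.550×10^5)
L = 5.33 m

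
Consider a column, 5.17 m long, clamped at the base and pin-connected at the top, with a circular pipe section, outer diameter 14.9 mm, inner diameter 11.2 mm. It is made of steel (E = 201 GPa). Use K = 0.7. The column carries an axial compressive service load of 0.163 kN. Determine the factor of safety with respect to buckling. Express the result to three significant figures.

d_o = 14.9 mm, d_i = 11.2 mm
I = π(d_o⁴ − d_i⁴)/64 = π(14.9⁴ − 11.20⁴)/64 = 1.647×10^3 mm⁴
I = 1.647×10^3 mm⁴ = 1.647×10^-9 m⁴
Effective length L_e = K·L = 0.7 × 5.17 = 3.619 m
P_cr = π²EI / L_e² = π² × 201×10⁹ × 1.647×10^-9 / 3.619² = 249.5 N
Factor of safety n = P_cr / P = 0.24947 / 0.163 = 1.53

n ≈ 1.53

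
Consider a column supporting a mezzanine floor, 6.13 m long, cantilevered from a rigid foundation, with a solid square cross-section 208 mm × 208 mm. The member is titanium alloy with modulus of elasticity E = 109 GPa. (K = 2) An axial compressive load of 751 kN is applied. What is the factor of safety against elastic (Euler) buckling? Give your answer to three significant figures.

n ≈ 1.49

I = a⁴/12 = 208⁴/12 = 1.560×10^8 mm⁴
I = 1.560×10^8 mm⁴ = 1.560×10^-4 m⁴
Effective length L_e = K·L = 2 × 6.13 = 12.26 m
P_cr = π²EI / L_e² = π² × 109×10⁹ × 1.560×10^-4 / 12.26² = 1.116×10^6 N
Factor of safety n = P_cr / P = 1116.4 / 751 = 1.49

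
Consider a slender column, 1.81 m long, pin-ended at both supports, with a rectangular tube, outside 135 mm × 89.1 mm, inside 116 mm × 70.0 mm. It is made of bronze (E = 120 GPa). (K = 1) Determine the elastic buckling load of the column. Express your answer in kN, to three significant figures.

Weak-axis I_min = (h_o·b_o³ − h_i·b_i³)/12 with b_o = 89.1, b_i = 70.00 mm (shorter outer/inner sides).
I_min = (135×89.1³ − 116.0×70.00³)/12 = 4.642×10^6 mm⁴
I = 4.642×10^6 mm⁴ = 4.642×10^-6 m⁴
Effective length L_e = K·L = 1 × 1.81 = 1.810 m
P_cr = π²EI / L_e² = π² × 120×10⁹ × 4.642×10^-6 / 1.810² = 1.678×10^6 N

P_cr ≈ 1680 kN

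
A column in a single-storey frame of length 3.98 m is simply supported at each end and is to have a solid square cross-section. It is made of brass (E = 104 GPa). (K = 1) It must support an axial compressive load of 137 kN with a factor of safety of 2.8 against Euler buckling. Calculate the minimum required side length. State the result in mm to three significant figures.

a ≈ 91.8 mm

Required P_cr = n·P = 2.8 × 137 = 383.6 kN
L_e = K·L = 1 × 3.98 = 3.980 m
Required I = P_cr·L_e²/(π²E) = 3.836×10^5 × 3.980² / (π² × 1.04×10^11) = 5.920×10^-6 m⁴
I_req = 5.920×10^6 mm⁴
Solid square: I = a⁴/12  ⇒  a = (12I)^(1/4) = (12×5.920×10^6)^(1/4) = 91.8 mm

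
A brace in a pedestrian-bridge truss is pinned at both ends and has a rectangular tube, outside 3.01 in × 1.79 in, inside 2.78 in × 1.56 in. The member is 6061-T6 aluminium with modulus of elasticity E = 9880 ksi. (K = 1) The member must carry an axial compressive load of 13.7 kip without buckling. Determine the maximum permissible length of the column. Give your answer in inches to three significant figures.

Weak-axis I_min = (h_o·b_o³ − h_i·b_i³)/12 with b_o = 1.79, b_i = 1.560 in (shorter outer/inner sides).
I_min = (3.01×1.79³ − 2.780×1.560³)/12 = 0.5591 in⁴
At the buckling limit P_cr = P = 1.370×10^4 lb
From P_cr = π²EI/(K·L)²:  L = (1/K)·√(π²EI/P_cr) = (1/1)·√(π²×9.88×10^6×0.5591/1.370×10^4)
L = 63.1 in

L_max ≈ 63.1 in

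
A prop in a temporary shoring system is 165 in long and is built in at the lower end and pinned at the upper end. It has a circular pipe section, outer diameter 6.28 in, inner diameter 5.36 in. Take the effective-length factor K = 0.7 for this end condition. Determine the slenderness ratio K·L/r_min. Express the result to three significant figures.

d_o = 6.28 in, d_i = 5.36 in
I = π(d_o⁴ − d_i⁴)/64 = π(6.28⁴ − 5.360⁴)/64 = 35.83 in⁴
A = 8.411 in²;  r_min = √(I/A) = √(35.83/8.411) = 2.064 in
L_e = K·L = 0.7 × 165 = 115.5 in
λ = L_e / r_min = 115.50 / 2.064 = 56.0

λ ≈ 56.0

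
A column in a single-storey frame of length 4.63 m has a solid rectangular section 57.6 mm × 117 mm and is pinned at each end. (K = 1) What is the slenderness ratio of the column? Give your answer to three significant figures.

Buckling occurs about the weak axis: I_min = h·b³/12 with b = 57.6 mm (the shorter side).
I_min = 117×57.6³/12 = 1.863×10^6 mm⁴
A = 6.739×10^3 mm²;  r_min = √(I/A) = √(1.863×10^6/6.739×10^3) = 16.63 mm
L_e = K·L = 1 × 4.63 m = 4.630 m = 4630.0 mm
λ = L_e / r_min = 4630.0 / 16.63 = 278

λ ≈ 278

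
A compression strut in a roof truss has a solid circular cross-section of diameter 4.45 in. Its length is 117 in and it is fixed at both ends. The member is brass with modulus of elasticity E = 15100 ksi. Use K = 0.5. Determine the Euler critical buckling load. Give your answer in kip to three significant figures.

I = πd⁴/64 = π×4.45⁴/64 = 19.25 in⁴
Effective length L_e = K·L = 0.5 × 117 = 58.50 in
P_cr = π²EI / L_e² = π² × 15100×10³ × 19.25 / 58.50² = 8.383×10^5 lb

P_cr ≈ 838 kip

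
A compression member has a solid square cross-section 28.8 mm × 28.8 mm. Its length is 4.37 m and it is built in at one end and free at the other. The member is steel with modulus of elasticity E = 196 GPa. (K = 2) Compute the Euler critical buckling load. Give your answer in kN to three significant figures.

P_cr ≈ 1.45 kN

I = a⁴/12 = 28.8⁴/12 = 5.733×10^4 mm⁴
I = 5.733×10^4 mm⁴ = 5.733×10^-8 m⁴
Effective length L_e = K·L = 2 × 4.37 = 8.740 m
P_cr = π²EI / L_e² = π² × 196×10⁹ × 5.733×10^-8 / 8.740² = 1.452×10^3 N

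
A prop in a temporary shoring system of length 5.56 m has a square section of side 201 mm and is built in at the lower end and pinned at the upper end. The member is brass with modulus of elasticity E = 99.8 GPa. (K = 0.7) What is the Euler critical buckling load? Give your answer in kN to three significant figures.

P_cr ≈ 8840 kN

I = a⁴/12 = 201⁴/12 = 1.360×10^8 mm⁴
I = 1.360×10^8 mm⁴ = 1.360×10^-4 m⁴
Effective length L_e = K·L = 0.7 × 5.56 = 3.892 m
P_cr = π²EI / L_e² = π² × 99.8×10⁹ × 1.360×10^-4 / 3.892² = 8.845×10^6 N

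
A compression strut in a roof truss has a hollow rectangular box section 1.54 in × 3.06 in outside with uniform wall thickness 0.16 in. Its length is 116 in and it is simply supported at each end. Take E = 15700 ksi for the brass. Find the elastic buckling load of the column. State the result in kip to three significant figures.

Inner dimensions: h_i = 3.06 − 2×0.16 = 2.740 in, b_i = 1.54 − 2×0.16 = 1.220 in
Weak-axis I_min = (h_o·b_o³ − h_i·b_i³)/12 with b_o = 1.54, b_i = 1.220 in (shorter outer/inner sides).
I_min = (3.06×1.54³ − 2.740×1.220³)/12 = 0.5167 in⁴
Effective length L_e = K·L = 1 × 116 = 116.0 in
P_cr = π²EI / L_e² = π² × 15700×10³ × 0.5167 / 116.0² = 5.950×10^3 lb

P_cr ≈ 5.95 kip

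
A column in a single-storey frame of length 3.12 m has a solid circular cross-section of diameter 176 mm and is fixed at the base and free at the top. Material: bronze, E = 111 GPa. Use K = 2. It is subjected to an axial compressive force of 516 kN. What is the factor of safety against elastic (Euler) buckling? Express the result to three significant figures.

I = πd⁴/64 = π×176⁴/64 = 4.710×10^7 mm⁴
I = 4.710×10^7 mm⁴ = 4.710×10^-5 m⁴
Effective length L_e = K·L = 2 × 3.12 = 6.240 m
P_cr = π²EI / L_e² = π² × 111×10⁹ × 4.710×10^-5 / 6.240² = 1.325×10^6 N
Factor of safety n = P_cr / P = 1325.2 / 516 = 2.57

n ≈ 2.57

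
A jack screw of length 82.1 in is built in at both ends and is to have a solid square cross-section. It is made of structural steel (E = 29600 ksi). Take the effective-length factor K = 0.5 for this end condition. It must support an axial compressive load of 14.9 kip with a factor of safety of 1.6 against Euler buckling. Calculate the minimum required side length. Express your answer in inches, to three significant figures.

a ≈ 1.13 in

Required P_cr = n·P = 1.6 × 14.9 = 23.84 kip
L_e = K·L = 0.5 × 82.1 = 41.05 in
Required I = P_cr·L_e²/(π²E) = 2.384×10^4 × 41.05² / (π² × 2.96×10^7) = 0.1375 in⁴
Solid square: I = a⁴/12  ⇒  a = (12I)^(1/4) = (12×0.1375)^(1/4) = 1.13 in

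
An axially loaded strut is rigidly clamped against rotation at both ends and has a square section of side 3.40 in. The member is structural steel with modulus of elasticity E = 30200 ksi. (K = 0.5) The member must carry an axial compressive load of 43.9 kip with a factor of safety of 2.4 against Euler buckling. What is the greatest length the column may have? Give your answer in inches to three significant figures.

L_max ≈ 355 in

I = a⁴/12 = 3.40⁴/12 = 11.14 in⁴
Required critical load P_cr = n·P = 2.4 × 43.9 = 105.4 kip = 1.054×10^5 lb
From P_cr = π²EI/(K·L)²:  L = (1/K)·√(π²EI/P_cr) = (1/0.5)·√(π²×3.02×10^7×11.14/1.054×10^5)
L = 355 in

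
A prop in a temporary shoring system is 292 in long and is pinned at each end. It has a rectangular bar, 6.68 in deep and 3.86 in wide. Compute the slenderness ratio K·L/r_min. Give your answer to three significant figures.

For a rectangle r_min = b/√12 = 3.86/√12 = 1.114 in
L_e = K·L = 1 × 292 = 292.0 in
λ = L_e / r_min = 292.00 / 1.114 = 262

λ ≈ 262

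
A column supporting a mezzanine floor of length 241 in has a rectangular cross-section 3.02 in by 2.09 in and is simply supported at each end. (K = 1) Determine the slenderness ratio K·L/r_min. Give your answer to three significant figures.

For a rectangle r_min = b/√12 = 2.09/√12 = 0.6033 in
L_e = K·L = 1 × 241 = 241.0 in
λ = L_e / r_min = 241.00 / 0.6033 = 399

λ ≈ 399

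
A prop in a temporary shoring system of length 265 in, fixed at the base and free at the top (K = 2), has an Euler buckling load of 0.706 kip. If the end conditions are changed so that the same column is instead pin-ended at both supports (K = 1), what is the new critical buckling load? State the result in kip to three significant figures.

P_cr ∝ 1/K², so P_cr,new = P_cr,old × (K_old/K_new)² = 0.706 × (2/1)²
= 0.706 × 4.000 = 2.82 kip

P_cr ≈ 2.82 kip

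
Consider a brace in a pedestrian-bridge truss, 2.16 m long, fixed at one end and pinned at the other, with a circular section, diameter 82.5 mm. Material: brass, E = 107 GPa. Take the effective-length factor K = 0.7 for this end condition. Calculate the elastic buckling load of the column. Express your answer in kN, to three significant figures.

P_cr ≈ 1050 kN

I = πd⁴/64 = π×82.5⁴/64 = 2.274×10^6 mm⁴
I = 2.274×10^6 mm⁴ = 2.274×10^-6 m⁴
Effective length L_e = K·L = 0.7 × 2.16 = 1.512 m
P_cr = π²EI / L_e² = π² × 107×10⁹ × 2.274×10^-6 / 1.512² = 1.050×10^6 N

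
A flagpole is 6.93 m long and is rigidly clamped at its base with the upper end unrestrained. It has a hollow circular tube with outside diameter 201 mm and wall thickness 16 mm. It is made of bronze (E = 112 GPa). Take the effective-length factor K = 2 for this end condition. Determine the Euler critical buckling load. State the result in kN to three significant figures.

P_cr ≈ 231 kN

Inner diameter d_i = 201 − 2×16 = 169.0 mm
I = π(d_o⁴ − d_i⁴)/64 = π(201⁴ − 169.0⁴)/64 = 4.008×10^7 mm⁴
I = 4.008×10^7 mm⁴ = 4.008×10^-5 m⁴
Effective length L_e = K·L = 2 × 6.93 = 13.86 m
P_cr = π²EI / L_e² = π² × 112×10⁹ × 4.008×10^-5 / 13.86² = 2.306×10^5 N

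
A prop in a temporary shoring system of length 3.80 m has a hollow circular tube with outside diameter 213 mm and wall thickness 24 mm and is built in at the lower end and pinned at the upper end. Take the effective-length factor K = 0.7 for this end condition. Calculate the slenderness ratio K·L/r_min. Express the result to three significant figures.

λ ≈ 39.5

Inner diameter d_i = 213 − 2×24 = 165.0 mm
I = π(d_o⁴ − d_i⁴)/64 = π(213⁴ − 165.0⁴)/64 = 6.466×10^7 mm⁴
A = 1.425×10^4 mm²;  r_min = √(I/A) = √(6.466×10^7/1.425×10^4) = 67.36 mm
L_e = K·L = 0.7 × 3.80 m = 2.660 m = 2660.0 mm
λ = L_e / r_min = 2660.0 / 67.36 = 39.5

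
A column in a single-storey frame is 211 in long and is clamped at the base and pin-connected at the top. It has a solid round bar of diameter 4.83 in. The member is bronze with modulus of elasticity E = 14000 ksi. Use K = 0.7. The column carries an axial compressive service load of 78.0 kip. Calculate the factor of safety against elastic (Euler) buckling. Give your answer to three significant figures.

I = πd⁴/64 = π×4.83⁴/64 = 26.72 in⁴
Effective length L_e = K·L = 0.7 × 211 = 147.7 in
P_cr = π²EI / L_e² = π² × 14000×10³ × 26.72 / 147.7² = 1.692×10^5 lb
Factor of safety n = P_cr / P = 169.21 / 78.0 = 2.17

n ≈ 2.17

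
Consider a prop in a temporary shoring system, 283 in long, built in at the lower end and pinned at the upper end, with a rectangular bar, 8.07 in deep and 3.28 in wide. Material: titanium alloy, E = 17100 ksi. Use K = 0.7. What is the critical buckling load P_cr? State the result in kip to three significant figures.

P_cr ≈ 102 kip

Buckling occurs about the weak axis: I_min = h·b³/12 with b = 3.28 in (the shorter side).
I_min = 8.07×3.28³/12 = 23.73 in⁴
Effective length L_e = K·L = 0.7 × 283 = 198.1 in
P_cr = π²EI / L_e² = π² × 17100×10³ × 23.73 / 198.1² = 1.021×10^5 lb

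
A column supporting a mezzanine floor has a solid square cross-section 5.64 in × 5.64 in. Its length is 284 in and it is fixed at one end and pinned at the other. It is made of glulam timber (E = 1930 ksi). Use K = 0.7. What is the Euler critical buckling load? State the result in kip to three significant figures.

I = a⁴/12 = 5.64⁴/12 = 84.32 in⁴
Effective length L_e = K·L = 0.7 × 284 = 198.8 in
P_cr = π²EI / L_e² = π² × 1930×10³ × 84.32 / 198.8² = 4.064×10^4 lb

P_cr ≈ 40.6 kip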